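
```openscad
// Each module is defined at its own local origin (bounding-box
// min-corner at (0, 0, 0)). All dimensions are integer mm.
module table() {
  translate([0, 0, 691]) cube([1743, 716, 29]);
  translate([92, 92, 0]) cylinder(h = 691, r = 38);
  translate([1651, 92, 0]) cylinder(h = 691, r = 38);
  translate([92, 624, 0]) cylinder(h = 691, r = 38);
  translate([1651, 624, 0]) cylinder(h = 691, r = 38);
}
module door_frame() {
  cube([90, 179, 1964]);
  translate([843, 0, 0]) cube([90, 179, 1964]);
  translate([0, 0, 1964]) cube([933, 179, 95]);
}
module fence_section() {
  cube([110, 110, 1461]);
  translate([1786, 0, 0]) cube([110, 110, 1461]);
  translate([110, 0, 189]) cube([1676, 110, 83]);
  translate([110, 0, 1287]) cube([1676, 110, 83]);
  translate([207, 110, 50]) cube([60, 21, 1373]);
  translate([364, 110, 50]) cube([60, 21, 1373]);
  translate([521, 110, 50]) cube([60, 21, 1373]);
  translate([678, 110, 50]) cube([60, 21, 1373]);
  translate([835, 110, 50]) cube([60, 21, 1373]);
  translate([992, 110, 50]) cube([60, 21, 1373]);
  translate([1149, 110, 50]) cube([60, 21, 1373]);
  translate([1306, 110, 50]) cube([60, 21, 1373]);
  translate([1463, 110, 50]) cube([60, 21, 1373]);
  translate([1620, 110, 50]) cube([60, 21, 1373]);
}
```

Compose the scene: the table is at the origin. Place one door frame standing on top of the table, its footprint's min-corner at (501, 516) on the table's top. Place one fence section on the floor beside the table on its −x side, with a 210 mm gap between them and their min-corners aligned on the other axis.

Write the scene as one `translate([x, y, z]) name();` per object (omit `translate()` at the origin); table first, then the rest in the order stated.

table();
translate([501, 516, 720]) door_frame();
translate([-2106, 0, 0]) fence_section();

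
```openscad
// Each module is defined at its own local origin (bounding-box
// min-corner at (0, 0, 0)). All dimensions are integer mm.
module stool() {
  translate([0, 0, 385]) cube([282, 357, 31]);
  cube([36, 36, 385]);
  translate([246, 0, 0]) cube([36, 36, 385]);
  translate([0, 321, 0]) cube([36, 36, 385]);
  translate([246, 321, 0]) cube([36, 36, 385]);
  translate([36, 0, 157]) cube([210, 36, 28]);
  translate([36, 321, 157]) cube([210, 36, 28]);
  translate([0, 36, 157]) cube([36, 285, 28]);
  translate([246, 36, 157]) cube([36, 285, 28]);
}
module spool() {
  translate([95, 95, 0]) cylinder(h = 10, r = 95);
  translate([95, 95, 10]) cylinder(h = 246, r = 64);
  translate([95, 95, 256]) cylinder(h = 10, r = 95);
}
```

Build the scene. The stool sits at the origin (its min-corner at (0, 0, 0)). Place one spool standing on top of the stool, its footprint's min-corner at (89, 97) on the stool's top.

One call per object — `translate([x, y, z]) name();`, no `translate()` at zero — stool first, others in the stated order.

stool();
translate([89, 97, 416]) spool();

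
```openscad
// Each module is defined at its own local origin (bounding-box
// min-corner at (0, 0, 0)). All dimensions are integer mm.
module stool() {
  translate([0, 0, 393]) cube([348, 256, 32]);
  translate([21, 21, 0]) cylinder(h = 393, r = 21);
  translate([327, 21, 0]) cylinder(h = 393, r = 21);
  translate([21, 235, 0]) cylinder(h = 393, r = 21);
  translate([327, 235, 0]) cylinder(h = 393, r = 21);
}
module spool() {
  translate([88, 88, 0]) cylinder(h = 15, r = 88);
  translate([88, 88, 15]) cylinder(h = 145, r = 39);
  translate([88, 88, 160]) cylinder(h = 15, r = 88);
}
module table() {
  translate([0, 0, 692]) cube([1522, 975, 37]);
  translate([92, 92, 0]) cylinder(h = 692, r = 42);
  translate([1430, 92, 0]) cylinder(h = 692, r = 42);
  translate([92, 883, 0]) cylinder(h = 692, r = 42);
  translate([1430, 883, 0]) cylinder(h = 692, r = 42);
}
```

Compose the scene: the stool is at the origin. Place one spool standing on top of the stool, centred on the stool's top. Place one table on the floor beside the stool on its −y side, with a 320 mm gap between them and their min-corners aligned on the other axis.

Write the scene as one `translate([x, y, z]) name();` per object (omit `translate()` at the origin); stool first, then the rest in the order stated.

stool();
translate([86, 40, 425]) spool();
translate([0, -1295, 0]) table();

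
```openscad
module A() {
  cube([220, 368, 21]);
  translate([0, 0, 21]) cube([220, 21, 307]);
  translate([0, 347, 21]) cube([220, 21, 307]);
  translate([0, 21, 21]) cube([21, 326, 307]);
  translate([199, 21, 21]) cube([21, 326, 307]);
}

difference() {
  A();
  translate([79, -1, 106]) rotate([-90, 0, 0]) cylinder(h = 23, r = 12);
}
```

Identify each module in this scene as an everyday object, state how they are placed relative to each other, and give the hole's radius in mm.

The subtracted cylinder has r = 12 mm.

A is an open box. The open box has a circular hole through its front wall. The hole's radius is 12 mm.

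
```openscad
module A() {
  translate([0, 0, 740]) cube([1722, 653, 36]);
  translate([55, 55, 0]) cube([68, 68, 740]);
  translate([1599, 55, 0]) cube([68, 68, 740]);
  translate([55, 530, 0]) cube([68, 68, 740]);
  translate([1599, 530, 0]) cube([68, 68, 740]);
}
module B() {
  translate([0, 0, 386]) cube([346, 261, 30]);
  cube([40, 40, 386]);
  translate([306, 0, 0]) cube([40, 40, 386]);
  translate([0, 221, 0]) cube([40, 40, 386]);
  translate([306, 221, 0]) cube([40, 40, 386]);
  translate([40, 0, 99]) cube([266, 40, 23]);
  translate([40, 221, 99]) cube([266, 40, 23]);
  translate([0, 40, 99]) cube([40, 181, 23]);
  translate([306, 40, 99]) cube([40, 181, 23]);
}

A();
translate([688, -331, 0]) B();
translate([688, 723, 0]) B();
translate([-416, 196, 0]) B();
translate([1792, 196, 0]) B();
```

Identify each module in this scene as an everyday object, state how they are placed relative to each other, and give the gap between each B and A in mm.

Each stool's nearest face is 70 mm from the table's bounding box.

A is a table. B is a stool. Four stools sit around the table at the −y, +y, −x, +x sides. The gap between each stool and the table is 70 mm.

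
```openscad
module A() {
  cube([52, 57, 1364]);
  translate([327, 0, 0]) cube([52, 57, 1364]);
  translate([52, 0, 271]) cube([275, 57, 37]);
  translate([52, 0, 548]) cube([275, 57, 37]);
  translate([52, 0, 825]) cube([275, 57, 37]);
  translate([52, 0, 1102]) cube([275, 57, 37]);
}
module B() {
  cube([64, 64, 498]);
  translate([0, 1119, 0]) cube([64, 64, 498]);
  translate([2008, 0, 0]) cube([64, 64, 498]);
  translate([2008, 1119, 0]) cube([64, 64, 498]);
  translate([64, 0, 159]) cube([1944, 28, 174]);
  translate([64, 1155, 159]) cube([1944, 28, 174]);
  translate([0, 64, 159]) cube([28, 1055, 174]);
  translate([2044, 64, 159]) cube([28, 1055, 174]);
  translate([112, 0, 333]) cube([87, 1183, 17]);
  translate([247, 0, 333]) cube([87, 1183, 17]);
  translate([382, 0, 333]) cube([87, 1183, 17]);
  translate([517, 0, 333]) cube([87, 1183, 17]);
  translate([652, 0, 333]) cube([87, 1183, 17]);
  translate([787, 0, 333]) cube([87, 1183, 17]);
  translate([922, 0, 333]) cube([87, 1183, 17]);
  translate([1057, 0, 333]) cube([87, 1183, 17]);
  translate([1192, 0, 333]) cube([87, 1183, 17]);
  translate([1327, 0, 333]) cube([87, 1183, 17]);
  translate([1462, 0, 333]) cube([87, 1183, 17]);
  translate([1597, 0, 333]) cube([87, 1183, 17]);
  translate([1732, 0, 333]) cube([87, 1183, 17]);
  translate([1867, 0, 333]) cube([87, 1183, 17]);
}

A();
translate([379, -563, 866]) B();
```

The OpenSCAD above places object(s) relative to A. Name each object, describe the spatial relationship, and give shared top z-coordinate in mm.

A is a ladder. B is a bed frame. The bed frame is beside the ladder with their tops flush at z = 1364. The shared top z-coordinate is 1364 mm.

Both tops at z = 1364 mm.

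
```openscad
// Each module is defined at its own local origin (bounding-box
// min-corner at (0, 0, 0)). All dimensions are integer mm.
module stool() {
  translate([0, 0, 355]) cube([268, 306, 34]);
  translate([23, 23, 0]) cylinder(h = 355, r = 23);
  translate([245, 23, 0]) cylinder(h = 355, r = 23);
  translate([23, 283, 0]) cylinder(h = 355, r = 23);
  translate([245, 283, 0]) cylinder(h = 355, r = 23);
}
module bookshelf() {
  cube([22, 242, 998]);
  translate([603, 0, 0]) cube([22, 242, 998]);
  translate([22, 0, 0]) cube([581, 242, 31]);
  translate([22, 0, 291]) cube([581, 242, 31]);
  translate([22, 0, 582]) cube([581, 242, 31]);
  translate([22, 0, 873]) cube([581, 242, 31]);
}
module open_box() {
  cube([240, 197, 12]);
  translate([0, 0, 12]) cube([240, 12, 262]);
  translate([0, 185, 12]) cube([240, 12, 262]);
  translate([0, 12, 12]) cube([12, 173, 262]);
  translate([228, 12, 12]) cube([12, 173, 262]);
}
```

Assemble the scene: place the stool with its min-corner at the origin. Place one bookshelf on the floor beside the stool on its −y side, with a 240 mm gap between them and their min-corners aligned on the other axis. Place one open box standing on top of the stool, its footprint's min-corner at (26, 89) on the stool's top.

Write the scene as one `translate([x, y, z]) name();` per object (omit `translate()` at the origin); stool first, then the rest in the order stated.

stool();
translate([0, -482, 0]) bookshelf();
translate([26, 89, 389]) open_box();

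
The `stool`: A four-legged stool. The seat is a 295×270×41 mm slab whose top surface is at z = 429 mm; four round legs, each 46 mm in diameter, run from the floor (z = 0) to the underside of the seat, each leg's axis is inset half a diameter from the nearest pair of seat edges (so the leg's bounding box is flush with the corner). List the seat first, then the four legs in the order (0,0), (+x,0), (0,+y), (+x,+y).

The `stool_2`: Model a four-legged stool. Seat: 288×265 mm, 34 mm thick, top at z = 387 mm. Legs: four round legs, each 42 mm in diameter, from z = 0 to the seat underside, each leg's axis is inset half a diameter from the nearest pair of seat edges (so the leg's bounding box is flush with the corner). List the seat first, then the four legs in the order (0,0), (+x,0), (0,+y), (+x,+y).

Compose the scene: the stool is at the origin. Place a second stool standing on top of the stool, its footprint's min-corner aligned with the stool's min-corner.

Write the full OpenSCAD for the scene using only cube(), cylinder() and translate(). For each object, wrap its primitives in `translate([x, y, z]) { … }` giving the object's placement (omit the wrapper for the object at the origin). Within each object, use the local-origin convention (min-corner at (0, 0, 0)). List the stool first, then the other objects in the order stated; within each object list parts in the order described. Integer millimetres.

translate([0, 0, 388]) cube([295, 270, 41]);
translate([23, 23, 0]) cylinder(h = 388, r = 23);
translate([272, 23, 0]) cylinder(h = 388, r = 23);
translate([23, 247, 0]) cylinder(h = 388, r = 23);
translate([272, 247, 0]) cylinder(h = 388, r = 23);
translate([0, 0, 429]) {
  translate([0, 0, 353]) cube([288, 265, 34]);
  translate([21, 21, 0]) cylinder(h = 353, r = 21);
  translate([267, 21, 0]) cylinder(h = 353, r = 21);
  translate([21, 244, 0]) cylinder(h = 353, r = 21);
  translate([267, 244, 0]) cylinder(h = 353, r = 21);
}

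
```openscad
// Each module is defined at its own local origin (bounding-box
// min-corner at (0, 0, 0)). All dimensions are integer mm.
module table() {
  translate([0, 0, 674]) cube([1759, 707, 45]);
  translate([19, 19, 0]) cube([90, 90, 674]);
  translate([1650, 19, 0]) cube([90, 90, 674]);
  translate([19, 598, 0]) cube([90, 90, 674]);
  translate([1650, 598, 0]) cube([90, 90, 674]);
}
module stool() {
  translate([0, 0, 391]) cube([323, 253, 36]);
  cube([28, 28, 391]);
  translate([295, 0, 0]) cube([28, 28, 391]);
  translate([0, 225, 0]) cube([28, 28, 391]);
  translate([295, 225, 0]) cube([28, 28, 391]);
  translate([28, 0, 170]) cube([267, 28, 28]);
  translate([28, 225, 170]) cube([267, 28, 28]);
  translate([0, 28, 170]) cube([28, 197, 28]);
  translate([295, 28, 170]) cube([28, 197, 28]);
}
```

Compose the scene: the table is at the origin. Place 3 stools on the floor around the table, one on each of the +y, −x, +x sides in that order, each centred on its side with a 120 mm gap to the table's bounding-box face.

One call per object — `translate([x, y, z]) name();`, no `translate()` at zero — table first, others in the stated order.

table();
translate([718, 827, 0]) stool();
translate([-443, 227, 0]) stool();
translate([1879, 227, 0]) stool();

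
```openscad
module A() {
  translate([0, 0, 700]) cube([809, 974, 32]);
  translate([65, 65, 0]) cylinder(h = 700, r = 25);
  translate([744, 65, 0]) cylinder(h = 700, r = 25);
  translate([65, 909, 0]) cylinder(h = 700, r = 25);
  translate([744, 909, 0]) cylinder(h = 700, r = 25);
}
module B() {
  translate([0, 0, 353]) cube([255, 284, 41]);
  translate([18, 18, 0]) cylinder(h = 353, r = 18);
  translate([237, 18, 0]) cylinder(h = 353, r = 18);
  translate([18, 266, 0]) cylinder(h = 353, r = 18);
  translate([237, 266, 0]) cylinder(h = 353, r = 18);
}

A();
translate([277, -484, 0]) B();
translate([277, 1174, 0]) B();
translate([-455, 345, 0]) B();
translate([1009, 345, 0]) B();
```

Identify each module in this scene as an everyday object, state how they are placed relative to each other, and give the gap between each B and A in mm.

Each stool's nearest face is 200 mm from the table's bounding box.

A is a table. B is a stool. Four stools sit around the table at the −y, +y, −x, +x sides. The gap between each stool and the table is 200 mm.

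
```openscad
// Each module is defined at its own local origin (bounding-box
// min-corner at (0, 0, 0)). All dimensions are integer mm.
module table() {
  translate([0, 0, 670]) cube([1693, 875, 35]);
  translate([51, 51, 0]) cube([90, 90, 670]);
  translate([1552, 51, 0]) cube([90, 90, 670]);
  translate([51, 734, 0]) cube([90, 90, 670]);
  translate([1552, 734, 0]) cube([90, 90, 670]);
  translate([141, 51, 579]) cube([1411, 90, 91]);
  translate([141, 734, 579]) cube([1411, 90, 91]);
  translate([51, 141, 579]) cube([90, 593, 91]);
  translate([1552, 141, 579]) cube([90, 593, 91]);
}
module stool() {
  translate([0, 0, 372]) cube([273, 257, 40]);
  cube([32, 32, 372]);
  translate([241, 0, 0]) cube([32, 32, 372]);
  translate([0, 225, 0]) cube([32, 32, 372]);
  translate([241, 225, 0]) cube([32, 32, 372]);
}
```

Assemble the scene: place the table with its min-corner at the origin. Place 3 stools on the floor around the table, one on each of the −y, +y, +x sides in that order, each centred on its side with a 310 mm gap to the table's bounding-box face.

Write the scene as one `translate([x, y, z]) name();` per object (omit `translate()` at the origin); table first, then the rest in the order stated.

table();
translate([710, -567, 0]) stool();
translate([710, 1185, 0]) stool();
translate([2003, 309, 0]) stool();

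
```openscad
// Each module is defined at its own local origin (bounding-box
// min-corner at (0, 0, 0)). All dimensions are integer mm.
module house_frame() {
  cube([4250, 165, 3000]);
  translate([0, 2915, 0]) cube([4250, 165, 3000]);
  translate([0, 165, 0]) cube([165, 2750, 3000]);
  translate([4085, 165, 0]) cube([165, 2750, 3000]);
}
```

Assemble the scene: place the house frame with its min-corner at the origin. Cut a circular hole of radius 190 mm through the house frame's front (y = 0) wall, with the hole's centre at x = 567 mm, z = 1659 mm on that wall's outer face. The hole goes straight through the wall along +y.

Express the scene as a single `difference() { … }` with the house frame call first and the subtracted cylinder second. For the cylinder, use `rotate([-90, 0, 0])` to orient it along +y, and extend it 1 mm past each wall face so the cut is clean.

difference() {
  house_frame();
  translate([567, -1, 1659]) rotate([-90, 0, 0]) cylinder(h = 167, r = 190);
}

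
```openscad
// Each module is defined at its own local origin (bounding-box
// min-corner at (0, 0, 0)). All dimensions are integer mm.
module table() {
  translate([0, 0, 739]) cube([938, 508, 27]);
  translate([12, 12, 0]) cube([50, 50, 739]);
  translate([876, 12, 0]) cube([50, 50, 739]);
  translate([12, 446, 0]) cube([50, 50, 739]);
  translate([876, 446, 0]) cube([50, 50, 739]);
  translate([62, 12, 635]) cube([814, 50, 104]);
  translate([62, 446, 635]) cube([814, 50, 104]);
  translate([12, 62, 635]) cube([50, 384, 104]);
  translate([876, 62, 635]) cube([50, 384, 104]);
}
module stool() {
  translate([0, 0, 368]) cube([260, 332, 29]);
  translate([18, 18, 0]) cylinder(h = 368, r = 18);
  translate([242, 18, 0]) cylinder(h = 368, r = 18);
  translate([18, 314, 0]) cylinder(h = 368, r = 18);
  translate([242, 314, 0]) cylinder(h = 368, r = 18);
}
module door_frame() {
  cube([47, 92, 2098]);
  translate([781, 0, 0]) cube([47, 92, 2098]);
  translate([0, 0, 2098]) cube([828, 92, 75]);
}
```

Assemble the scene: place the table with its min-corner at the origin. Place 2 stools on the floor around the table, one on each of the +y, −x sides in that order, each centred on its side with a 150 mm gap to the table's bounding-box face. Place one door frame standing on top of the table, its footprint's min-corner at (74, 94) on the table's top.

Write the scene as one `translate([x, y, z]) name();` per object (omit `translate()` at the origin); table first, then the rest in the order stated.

table();
translate([339, 658, 0]) stool();
translate([-410, 88, 0]) stool();
translate([74, 94, 766]) door_frame();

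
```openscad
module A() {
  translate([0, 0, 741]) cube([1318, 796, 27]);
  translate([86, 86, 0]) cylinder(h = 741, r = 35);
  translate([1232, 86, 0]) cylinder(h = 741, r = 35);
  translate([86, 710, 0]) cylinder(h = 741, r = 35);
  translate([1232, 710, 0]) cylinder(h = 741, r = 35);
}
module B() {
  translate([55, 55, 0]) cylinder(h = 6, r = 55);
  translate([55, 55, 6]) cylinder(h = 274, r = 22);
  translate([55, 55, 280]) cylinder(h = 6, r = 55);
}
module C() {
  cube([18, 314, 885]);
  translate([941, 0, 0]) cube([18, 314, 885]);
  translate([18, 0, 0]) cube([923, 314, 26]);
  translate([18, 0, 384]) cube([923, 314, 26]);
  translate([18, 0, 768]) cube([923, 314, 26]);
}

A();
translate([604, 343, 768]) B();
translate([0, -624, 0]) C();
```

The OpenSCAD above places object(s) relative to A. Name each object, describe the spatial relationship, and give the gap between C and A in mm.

A is a table. B is a spool. C is a bookshelf. The spool is on top of the table, centred. The bookshelf is on the floor beside the table on its −y side. The gap between the bookshelf and the table is 310 mm.

The bookshelf's nearest face is 310 mm from the table's −y face.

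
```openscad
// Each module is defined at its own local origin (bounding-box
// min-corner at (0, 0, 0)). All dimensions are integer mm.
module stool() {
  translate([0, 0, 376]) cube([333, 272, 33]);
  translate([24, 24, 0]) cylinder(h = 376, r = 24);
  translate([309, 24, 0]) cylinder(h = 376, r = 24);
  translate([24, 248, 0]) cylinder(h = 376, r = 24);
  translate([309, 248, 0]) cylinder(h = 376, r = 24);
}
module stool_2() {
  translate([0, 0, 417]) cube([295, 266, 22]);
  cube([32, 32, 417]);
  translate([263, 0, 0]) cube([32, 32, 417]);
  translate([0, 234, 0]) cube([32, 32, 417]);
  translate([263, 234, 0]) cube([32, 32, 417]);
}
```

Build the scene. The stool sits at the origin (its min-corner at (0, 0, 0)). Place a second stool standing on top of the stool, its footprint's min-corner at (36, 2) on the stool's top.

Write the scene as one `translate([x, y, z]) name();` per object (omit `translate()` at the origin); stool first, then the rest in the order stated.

stool();
translate([36, 2, 409]) stool_2();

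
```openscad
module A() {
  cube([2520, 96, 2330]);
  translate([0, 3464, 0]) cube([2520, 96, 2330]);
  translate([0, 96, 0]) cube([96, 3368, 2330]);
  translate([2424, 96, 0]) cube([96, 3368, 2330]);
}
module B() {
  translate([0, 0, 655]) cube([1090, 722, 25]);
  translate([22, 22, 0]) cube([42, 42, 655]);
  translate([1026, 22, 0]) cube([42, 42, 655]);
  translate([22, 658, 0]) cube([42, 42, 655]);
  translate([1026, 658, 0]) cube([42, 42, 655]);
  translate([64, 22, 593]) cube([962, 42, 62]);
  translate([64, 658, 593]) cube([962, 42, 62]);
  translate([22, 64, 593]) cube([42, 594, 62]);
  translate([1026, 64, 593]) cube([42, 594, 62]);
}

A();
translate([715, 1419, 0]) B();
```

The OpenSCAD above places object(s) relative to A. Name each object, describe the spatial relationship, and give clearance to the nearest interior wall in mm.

A is a house frame. B is a table. The table sits inside the house frame, centred. The clearance to the nearest interior wall is 619 mm.

Clearances: x = 619, y = 1323; minimum 619 mm.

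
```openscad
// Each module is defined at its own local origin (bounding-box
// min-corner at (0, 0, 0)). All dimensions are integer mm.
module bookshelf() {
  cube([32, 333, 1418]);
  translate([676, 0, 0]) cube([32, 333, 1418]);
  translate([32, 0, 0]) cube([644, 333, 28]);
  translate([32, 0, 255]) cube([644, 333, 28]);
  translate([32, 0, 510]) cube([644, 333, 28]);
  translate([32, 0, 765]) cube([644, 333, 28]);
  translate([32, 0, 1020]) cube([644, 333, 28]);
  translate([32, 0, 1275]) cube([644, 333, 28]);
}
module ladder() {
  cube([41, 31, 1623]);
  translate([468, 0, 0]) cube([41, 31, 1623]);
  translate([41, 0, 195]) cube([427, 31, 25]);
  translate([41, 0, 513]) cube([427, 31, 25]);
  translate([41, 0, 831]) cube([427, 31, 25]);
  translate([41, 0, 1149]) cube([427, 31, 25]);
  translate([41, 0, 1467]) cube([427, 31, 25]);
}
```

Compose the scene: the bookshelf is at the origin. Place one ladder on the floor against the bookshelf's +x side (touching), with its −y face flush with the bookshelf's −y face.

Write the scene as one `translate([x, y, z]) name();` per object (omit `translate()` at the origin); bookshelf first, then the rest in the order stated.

bookshelf();
translate([708, 0, 0]) ladder();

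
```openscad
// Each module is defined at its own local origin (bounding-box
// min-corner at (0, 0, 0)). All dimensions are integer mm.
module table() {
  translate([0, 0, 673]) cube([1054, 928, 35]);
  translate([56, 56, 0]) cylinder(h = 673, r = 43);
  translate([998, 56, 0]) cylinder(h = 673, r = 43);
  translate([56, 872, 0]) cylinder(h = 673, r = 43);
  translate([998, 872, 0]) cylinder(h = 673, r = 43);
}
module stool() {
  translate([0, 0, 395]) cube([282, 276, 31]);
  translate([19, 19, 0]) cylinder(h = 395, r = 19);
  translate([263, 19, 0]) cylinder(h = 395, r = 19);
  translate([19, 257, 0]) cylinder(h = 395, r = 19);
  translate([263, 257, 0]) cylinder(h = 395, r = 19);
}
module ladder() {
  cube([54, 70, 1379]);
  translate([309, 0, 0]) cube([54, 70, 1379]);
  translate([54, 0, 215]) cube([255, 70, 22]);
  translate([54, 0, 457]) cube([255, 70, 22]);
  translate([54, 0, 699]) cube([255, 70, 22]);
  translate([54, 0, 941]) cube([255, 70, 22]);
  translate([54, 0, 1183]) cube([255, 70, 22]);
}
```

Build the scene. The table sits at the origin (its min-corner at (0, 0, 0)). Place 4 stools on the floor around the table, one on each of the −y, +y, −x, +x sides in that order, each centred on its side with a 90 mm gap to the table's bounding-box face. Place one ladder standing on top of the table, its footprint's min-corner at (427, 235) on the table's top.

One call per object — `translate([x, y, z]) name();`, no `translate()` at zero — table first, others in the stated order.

table();
translate([386, -366, 0]) stool();
translate([386, 1018, 0]) stool();
translate([-372, 326, 0]) stool();
translate([1144, 326, 0]) stool();
translate([427, 235, 708]) ladder();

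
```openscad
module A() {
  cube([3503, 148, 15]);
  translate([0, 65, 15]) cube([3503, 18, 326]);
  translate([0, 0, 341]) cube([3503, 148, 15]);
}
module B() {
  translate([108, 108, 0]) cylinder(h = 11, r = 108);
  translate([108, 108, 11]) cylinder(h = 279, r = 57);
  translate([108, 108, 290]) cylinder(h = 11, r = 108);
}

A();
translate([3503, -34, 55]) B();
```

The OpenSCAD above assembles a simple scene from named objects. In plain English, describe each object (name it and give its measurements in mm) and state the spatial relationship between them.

A is an I-beam lying along x, 3503 mm long. Overall section height 356 mm. Two flanges 148 mm wide (y) and 15 mm thick, one on the floor and one at the top; a web 18 mm thick runs between them, centred on the flange width.

B is a spool: two coaxial disc flanges of radius 108 mm and thickness 11 mm, joined by a core cylinder of radius 57 mm and height 279 mm. The lower flange rests on z = 0 and the three cylinders share a vertical axis.

The spool is beside the I-beam with their tops flush at z = 356.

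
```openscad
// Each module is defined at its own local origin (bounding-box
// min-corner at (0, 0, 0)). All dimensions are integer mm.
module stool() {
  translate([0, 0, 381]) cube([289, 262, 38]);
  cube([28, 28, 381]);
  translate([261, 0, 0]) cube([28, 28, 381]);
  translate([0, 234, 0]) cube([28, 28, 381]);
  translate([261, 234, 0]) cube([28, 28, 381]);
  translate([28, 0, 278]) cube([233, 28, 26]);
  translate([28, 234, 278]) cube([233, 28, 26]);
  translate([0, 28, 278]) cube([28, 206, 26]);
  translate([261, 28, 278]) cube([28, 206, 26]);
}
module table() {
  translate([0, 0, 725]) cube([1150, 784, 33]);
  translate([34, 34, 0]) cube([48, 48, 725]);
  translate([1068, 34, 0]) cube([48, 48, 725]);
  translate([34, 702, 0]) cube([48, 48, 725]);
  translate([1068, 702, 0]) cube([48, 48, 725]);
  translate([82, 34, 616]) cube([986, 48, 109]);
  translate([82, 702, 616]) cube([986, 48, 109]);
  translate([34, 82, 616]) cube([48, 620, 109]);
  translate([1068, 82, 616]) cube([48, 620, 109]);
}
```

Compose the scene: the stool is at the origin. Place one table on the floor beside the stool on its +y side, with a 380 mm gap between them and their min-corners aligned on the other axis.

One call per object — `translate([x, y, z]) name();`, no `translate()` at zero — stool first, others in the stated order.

stool();
translate([0, 642, 0]) table();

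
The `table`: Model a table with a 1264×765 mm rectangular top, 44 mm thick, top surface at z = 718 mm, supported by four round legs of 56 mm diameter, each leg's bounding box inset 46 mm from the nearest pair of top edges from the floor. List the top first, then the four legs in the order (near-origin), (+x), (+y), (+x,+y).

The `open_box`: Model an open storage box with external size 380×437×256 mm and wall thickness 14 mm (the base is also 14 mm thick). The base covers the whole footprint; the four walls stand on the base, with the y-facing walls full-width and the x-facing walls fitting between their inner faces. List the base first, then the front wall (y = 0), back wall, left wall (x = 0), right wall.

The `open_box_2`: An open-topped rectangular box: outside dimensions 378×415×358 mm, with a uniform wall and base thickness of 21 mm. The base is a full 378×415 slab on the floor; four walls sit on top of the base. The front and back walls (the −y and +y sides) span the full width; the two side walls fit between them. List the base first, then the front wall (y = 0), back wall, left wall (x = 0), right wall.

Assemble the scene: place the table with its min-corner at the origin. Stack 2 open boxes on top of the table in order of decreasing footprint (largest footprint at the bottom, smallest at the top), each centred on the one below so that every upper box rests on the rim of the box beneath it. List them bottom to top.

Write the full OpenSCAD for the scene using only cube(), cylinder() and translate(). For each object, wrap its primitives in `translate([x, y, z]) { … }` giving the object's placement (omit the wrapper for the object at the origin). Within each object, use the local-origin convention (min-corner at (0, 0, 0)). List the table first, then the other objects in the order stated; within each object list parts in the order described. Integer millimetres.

translate([0, 0, 674]) cube([1264, 765, 44]);
translate([74, 74, 0]) cylinder(h = 674, r = 28);
translate([1190, 74, 0]) cylinder(h = 674, r = 28);
translate([74, 691, 0]) cylinder(h = 674, r = 28);
translate([1190, 691, 0]) cylinder(h = 674, r = 28);
translate([442, 164, 718]) {
  cube([380, 437, 14]);
  translate([0, 0, 14]) cube([380, 14, 242]);
  translate([0, 423, 14]) cube([380, 14, 242]);
  translate([0, 14, 14]) cube([14, 409, 242]);
  translate([366, 14, 14]) cube([14, 409, 242]);
}
translate([443, 175, 974]) {
  cube([378, 415, 21]);
  translate([0, 0, 21]) cube([378, 21, 337]);
  translate([0, 394, 21]) cube([378, 21, 337]);
  translate([0, 21, 21]) cube([21, 373, 337]);
  translate([357, 21, 21]) cube([21, 373, 337]);
}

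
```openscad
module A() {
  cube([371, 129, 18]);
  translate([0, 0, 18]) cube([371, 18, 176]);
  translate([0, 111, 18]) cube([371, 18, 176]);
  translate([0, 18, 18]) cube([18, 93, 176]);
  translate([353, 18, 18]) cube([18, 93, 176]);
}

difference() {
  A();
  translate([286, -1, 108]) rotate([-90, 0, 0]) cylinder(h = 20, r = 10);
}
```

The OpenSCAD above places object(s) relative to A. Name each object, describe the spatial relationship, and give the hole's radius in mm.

The subtracted cylinder has r = 10 mm.

A is an open box. The open box has a circular hole through its front wall. The hole's radius is 10 mm.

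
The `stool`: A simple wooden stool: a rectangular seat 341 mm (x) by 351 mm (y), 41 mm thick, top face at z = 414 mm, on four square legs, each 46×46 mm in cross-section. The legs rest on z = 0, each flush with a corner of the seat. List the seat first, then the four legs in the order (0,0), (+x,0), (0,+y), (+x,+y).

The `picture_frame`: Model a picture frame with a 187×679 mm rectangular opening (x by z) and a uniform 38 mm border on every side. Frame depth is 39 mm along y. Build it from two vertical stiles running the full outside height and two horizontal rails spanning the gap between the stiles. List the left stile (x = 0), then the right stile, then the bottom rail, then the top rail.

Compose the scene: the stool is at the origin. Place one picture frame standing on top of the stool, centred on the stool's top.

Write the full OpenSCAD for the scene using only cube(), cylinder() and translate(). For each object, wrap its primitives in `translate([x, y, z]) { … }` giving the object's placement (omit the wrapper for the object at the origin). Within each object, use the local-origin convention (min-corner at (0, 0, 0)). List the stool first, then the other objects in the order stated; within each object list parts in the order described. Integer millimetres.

translate([0, 0, 373]) cube([341, 351, 41]);
cube([46, 46, 373]);
translate([295, 0, 0]) cube([46, 46, 373]);
translate([0, 305, 0]) cube([46, 46, 373]);
translate([295, 305, 0]) cube([46, 46, 373]);
translate([39, 156, 414]) {
  cube([38, 39, 755]);
  translate([225, 0, 0]) cube([38, 39, 755]);
  translate([38, 0, 0]) cube([187, 39, 38]);
  translate([38, 0, 717]) cube([187, 39, 38]);
}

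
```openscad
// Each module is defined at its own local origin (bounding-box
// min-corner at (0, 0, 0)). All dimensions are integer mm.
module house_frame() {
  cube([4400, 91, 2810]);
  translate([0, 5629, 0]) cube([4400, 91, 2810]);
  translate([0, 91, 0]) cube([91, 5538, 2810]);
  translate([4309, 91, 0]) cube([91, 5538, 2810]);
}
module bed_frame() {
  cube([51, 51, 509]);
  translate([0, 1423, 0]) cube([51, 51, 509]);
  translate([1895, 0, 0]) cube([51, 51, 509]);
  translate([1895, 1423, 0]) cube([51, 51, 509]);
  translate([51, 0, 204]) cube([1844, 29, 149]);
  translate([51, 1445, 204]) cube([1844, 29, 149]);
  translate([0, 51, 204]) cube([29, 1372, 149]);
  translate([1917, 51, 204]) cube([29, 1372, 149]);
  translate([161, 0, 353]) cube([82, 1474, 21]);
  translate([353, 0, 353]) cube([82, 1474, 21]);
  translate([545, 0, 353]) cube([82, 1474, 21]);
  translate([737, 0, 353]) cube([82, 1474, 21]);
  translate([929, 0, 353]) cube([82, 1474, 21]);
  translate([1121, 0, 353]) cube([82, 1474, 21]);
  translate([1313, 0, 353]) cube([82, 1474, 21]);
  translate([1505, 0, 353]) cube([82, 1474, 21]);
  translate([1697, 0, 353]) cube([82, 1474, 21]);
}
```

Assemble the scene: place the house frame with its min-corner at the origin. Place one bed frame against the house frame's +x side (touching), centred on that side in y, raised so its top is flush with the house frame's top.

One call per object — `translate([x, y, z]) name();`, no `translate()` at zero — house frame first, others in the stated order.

house_frame();
translate([4400, 2123, 2301]) bed_frame();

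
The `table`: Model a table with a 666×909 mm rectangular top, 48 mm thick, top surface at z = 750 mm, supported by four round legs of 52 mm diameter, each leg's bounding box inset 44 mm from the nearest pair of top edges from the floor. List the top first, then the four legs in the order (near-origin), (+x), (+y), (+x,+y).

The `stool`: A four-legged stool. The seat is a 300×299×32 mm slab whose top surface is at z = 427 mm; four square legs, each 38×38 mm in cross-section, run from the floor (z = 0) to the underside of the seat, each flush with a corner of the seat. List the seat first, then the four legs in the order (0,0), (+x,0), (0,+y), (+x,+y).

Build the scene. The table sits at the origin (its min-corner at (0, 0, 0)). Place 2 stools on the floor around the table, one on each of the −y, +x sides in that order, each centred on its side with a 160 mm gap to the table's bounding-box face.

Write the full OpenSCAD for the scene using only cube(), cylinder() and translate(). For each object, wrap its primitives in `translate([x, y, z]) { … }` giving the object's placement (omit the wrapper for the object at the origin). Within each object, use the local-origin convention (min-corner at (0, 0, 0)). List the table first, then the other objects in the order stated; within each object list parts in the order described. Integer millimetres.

translate([0, 0, 702]) cube([666, 909, 48]);
translate([70, 70, 0]) cylinder(h = 702, r = 26);
translate([596, 70, 0]) cylinder(h = 702, r = 26);
translate([70, 839, 0]) cylinder(h = 702, r = 26);
translate([596, 839, 0]) cylinder(h = 702, r = 26);
translate([183, -459, 0]) {
  translate([0, 0, 395]) cube([300, 299, 32]);
  cube([38, 38, 395]);
  translate([262, 0, 0]) cube([38, 38, 395]);
  translate([0, 261, 0]) cube([38, 38, 395]);
  translate([262, 261, 0]) cube([38, 38, 395]);
}
translate([826, 305, 0]) {
  translate([0, 0, 395]) cube([300, 299, 32]);
  cube([38, 38, 395]);
  translate([262, 0, 0]) cube([38, 38, 395]);
  translate([0, 261, 0]) cube([38, 38, 395]);
  translate([262, 261, 0]) cube([38, 38, 395]);
}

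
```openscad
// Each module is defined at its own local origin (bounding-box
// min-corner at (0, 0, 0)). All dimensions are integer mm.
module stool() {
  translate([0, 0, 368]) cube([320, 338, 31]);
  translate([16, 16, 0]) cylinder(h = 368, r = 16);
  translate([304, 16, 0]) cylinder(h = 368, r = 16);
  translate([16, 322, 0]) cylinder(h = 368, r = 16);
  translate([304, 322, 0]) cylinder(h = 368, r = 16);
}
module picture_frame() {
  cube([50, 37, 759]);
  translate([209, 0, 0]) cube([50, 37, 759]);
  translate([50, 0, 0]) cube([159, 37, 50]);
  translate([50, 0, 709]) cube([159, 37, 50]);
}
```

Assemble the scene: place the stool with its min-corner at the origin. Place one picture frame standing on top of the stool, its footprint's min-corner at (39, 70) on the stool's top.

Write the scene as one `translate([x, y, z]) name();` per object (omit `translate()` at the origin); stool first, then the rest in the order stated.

stool();
translate([39, 70, 399]) picture_frame();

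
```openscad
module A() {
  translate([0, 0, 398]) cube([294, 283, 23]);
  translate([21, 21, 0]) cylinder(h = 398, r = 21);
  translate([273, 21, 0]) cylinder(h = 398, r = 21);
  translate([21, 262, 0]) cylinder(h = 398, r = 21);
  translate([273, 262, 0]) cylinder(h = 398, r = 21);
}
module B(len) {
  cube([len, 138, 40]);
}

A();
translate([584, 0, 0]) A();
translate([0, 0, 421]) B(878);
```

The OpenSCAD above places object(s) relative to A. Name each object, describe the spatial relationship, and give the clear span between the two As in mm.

A is a stool. B is a beam. A beam spans the tops of two stools. The clear span between the two stools is 290 mm.

Second stool starts at x = 584; first ends at x = 294; clear span = 584 − 294 = 290 mm.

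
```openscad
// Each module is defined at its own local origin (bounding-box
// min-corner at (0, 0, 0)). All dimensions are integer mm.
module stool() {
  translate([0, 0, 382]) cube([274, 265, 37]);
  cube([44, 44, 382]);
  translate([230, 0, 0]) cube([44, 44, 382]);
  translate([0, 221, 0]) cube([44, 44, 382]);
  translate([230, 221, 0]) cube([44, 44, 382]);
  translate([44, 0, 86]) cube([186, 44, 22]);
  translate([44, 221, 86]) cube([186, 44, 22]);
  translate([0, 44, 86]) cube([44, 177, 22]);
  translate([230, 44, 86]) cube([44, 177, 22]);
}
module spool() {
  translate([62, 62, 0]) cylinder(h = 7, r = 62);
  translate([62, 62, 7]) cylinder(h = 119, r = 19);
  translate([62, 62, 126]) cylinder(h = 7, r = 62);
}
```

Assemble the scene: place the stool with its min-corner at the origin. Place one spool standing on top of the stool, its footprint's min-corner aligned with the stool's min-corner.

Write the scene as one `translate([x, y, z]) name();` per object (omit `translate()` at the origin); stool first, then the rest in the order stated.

stool();
translate([0, 0, 419]) spool();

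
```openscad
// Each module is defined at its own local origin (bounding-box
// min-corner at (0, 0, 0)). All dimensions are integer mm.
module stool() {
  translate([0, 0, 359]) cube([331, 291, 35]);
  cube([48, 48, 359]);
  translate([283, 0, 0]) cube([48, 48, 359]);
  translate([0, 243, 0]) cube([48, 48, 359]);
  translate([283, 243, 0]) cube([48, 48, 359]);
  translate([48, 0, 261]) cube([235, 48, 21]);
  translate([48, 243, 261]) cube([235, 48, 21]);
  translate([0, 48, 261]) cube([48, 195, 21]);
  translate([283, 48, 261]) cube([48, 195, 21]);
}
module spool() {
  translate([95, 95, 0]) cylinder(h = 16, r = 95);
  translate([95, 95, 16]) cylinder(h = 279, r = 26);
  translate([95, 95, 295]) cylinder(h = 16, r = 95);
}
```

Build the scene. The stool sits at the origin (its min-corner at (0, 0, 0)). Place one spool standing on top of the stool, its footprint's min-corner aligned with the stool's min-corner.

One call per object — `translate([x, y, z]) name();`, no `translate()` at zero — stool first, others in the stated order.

stool();
translate([0, 0, 394]) spool();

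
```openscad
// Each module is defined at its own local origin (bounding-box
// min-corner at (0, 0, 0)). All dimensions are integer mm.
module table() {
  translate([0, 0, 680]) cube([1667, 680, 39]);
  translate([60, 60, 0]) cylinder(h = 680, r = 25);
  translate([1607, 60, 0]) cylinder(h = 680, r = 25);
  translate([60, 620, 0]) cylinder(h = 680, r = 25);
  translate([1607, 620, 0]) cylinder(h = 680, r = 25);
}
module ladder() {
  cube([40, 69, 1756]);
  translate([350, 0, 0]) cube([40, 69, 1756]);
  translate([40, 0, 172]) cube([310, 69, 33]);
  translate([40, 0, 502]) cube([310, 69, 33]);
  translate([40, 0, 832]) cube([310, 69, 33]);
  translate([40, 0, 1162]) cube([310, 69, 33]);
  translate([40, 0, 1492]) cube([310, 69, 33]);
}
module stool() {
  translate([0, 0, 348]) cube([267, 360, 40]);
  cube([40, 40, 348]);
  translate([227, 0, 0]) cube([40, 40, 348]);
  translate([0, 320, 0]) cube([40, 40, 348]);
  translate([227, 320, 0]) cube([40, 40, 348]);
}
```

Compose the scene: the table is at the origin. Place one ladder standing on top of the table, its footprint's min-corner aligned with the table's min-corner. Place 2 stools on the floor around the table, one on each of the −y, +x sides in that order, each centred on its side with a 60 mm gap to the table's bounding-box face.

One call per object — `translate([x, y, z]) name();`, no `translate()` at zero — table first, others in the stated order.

table();
translate([0, 0, 719]) ladder();
translate([700, -420, 0]) stool();
translate([1727, 160, 0]) stool();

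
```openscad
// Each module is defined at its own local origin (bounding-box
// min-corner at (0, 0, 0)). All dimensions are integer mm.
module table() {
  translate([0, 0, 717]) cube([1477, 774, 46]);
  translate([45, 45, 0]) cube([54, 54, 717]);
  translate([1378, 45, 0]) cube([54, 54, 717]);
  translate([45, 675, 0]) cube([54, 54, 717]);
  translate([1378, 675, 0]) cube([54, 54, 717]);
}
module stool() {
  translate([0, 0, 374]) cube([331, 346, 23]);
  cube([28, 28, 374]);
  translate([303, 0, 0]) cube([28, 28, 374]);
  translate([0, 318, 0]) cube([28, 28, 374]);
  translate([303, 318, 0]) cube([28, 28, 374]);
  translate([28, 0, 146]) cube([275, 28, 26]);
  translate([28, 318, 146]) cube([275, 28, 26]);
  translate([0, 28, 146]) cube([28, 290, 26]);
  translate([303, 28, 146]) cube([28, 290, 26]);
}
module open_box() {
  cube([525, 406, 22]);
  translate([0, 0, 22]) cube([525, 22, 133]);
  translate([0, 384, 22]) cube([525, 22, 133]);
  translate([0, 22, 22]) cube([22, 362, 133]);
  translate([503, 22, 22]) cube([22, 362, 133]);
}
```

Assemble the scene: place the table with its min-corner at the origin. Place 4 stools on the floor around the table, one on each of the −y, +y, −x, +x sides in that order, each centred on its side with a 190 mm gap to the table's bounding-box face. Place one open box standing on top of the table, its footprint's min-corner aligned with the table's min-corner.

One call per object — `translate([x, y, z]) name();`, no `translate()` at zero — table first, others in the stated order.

table();
translate([573, -536, 0]) stool();
translate([573, 964, 0]) stool();
translate([-521, 214, 0]) stool();
translate([1667, 214, 0]) stool();
translate([0, 0, 763]) open_box();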